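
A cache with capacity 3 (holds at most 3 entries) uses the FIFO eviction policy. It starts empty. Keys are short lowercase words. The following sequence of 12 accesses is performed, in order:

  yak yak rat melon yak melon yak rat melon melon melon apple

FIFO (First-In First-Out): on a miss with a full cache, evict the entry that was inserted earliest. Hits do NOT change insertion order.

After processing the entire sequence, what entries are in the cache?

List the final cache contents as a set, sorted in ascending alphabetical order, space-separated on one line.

FIFO simulation (capacity=3):
  1. access yak: MISS. Cache (old->new): [yak]
  2. access yak: HIT. Cache (old->new): [yak]
  3. access rat: MISS. Cache (old->new): [yak rat]
  4. access melon: MISS. Cache (old->new): [yak rat melon]
  5. access yak: HIT. Cache (old->new): [yak rat melon]
  6. access melon: HIT. Cache (old->new): [yak rat melon]
  7. access yak: HIT. Cache (old->new): [yak rat melon]
  8. access rat: HIT. Cache (old->new): [yak rat melon]
  9. access melon: HIT. Cache (old->new): [yak rat melon]
  10. access melon: HIT. Cache (old->new): [yak rat melon]
  11. access melon: HIT. Cache (old->new): [yak rat melon]
  12. access apple: MISS, evict yak. Cache (old->new): [rat melon apple]
Total: 8 hits, 4 misses, 1 evictions

Answer: apple melon rat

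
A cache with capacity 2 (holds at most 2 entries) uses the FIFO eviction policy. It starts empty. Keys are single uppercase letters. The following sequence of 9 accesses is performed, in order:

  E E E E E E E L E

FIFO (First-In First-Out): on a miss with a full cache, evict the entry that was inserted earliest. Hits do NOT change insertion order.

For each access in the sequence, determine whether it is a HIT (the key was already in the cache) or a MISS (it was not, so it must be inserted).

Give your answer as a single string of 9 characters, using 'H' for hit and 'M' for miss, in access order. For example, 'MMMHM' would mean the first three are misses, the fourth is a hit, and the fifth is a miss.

FIFO simulation (capacity=2):
  1. access E: MISS. Cache (old->new): [E]
  2. access E: HIT. Cache (old->new): [E]
  3. access E: HIT. Cache (old->new): [E]
  4. access E: HIT. Cache (old->new): [E]
  5. access E: HIT. Cache (old->new): [E]
  6. access E: HIT. Cache (old->new): [E]
  7. access E: HIT. Cache (old->new): [E]
  8. access L: MISS. Cache (old->new): [E L]
  9. access E: HIT. Cache (old->new): [E L]
Total: 7 hits, 2 misses, 0 evictions

Answer: MHHHHHHMH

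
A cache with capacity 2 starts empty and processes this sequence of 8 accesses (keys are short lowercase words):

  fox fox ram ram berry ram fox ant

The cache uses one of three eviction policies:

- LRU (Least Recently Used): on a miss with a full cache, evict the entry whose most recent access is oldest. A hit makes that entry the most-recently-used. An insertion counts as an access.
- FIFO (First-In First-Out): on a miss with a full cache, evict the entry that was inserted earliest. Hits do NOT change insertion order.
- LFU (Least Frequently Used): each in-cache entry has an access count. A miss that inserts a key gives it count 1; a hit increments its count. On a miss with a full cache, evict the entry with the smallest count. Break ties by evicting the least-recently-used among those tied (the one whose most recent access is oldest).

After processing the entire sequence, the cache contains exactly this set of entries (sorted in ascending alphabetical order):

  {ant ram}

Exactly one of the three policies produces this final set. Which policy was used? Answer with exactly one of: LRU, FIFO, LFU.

Answer: LFU

Derivation:
Simulating under each policy and comparing final sets:
  LRU: final set = {ant fox} -> differs
  FIFO: final set = {ant fox} -> differs
  LFU: final set = {ant ram} -> MATCHES target
Only LFU produces the target set.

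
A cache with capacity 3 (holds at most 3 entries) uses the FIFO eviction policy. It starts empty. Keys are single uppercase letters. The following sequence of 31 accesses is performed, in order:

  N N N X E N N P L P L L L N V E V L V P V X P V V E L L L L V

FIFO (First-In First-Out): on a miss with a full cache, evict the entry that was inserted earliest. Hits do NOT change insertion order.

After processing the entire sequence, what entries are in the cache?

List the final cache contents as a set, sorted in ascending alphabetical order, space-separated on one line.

FIFO simulation (capacity=3):
  1. access N: MISS. Cache (old->new): [N]
  2. access N: HIT. Cache (old->new): [N]
  3. access N: HIT. Cache (old->new): [N]
  4. access X: MISS. Cache (old->new): [N X]
  5. access E: MISS. Cache (old->new): [N X E]
  6. access N: HIT. Cache (old->new): [N X E]
  7. access N: HIT. Cache (old->new): [N X E]
  8. access P: MISS, evict N. Cache (old->new): [X E P]
  9. access L: MISS, evict X. Cache (old->new): [E P L]
  10. access P: HIT. Cache (old->new): [E P L]
  11. access L: HIT. Cache (old->new): [E P L]
  12. access L: HIT. Cache (old->new): [E P L]
  13. access L: HIT. Cache (old->new): [E P L]
  14. access N: MISS, evict E. Cache (old->new): [P L N]
  15. access V: MISS, evict P. Cache (old->new): [L N V]
  16. access E: MISS, evict L. Cache (old->new): [N V E]
  17. access V: HIT. Cache (old->new): [N V E]
  18. access L: MISS, evict N. Cache (old->new): [V E L]
  19. access V: HIT. Cache (old->new): [V E L]
  20. access P: MISS, evict V. Cache (old->new): [E L P]
  21. access V: MISS, evict E. Cache (old->new): [L P V]
  22. access X: MISS, evict L. Cache (old->new): [P V X]
  23. access P: HIT. Cache (old->new): [P V X]
  24. access V: HIT. Cache (old->new): [P V X]
  25. access V: HIT. Cache (old->new): [P V X]
  26. access E: MISS, evict P. Cache (old->new): [V X E]
  27. access L: MISS, evict V. Cache (old->new): [X E L]
  28. access L: HIT. Cache (old->new): [X E L]
  29. access L: HIT. Cache (old->new): [X E L]
  30. access L: HIT. Cache (old->new): [X E L]
  31. access V: MISS, evict X. Cache (old->new): [E L V]
Total: 16 hits, 15 misses, 12 evictions

Answer: E L V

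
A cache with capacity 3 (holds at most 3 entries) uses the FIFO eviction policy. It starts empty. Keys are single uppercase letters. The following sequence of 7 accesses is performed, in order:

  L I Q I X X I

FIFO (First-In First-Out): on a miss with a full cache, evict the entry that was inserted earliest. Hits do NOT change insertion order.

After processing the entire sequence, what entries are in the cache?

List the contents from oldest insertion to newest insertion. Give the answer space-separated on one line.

Answer: I Q X

Derivation:
FIFO simulation (capacity=3):
  1. access L: MISS. Cache (old->new): [L]
  2. access I: MISS. Cache (old->new): [L I]
  3. access Q: MISS. Cache (old->new): [L I Q]
  4. access I: HIT. Cache (old->new): [L I Q]
  5. access X: MISS, evict L. Cache (old->new): [I Q X]
  6. access X: HIT. Cache (old->new): [I Q X]
  7. access I: HIT. Cache (old->new): [I Q X]
Total: 3 hits, 4 misses, 1 evictions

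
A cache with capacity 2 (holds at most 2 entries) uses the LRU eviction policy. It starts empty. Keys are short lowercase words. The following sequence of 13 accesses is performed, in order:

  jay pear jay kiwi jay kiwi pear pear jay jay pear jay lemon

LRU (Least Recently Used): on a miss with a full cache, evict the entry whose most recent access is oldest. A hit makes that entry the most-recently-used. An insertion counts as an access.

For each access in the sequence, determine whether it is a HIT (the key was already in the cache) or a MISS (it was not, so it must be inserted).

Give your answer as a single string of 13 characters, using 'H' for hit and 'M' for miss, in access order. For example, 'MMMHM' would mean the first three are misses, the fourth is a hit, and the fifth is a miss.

Answer: MMHMHHMHMHHHM

Derivation:
LRU simulation (capacity=2):
  1. access jay: MISS. Cache (LRU->MRU): [jay]
  2. access pear: MISS. Cache (LRU->MRU): [jay pear]
  3. access jay: HIT. Cache (LRU->MRU): [pear jay]
  4. access kiwi: MISS, evict pear. Cache (LRU->MRU): [jay kiwi]
  5. access jay: HIT. Cache (LRU->MRU): [kiwi jay]
  6. access kiwi: HIT. Cache (LRU->MRU): [jay kiwi]
  7. access pear: MISS, evict jay. Cache (LRU->MRU): [kiwi pear]
  8. access pear: HIT. Cache (LRU->MRU): [kiwi pear]
  9. access jay: MISS, evict kiwi. Cache (LRU->MRU): [pear jay]
  10. access jay: HIT. Cache (LRU->MRU): [pear jay]
  11. access pear: HIT. Cache (LRU->MRU): [jay pear]
  12. access jay: HIT. Cache (LRU->MRU): [pear jay]
  13. access lemon: MISS, evict pear. Cache (LRU->MRU): [jay lemon]
Total: 7 hits, 6 misses, 4 evictions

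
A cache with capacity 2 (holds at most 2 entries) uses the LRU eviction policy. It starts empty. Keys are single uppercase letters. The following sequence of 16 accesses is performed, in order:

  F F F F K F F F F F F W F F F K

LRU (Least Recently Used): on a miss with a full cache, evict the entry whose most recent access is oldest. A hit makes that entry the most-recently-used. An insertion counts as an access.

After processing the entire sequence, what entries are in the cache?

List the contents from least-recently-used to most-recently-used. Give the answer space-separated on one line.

LRU simulation (capacity=2):
  1. access F: MISS. Cache (LRU->MRU): [F]
  2. access F: HIT. Cache (LRU->MRU): [F]
  3. access F: HIT. Cache (LRU->MRU): [F]
  4. access F: HIT. Cache (LRU->MRU): [F]
  5. access K: MISS. Cache (LRU->MRU): [F K]
  6. access F: HIT. Cache (LRU->MRU): [K F]
  7. access F: HIT. Cache (LRU->MRU): [K F]
  8. access F: HIT. Cache (LRU->MRU): [K F]
  9. access F: HIT. Cache (LRU->MRU): [K F]
  10. access F: HIT. Cache (LRU->MRU): [K F]
  11. access F: HIT. Cache (LRU->MRU): [K F]
  12. access W: MISS, evict K. Cache (LRU->MRU): [F W]
  13. access F: HIT. Cache (LRU->MRU): [W F]
  14. access F: HIT. Cache (LRU->MRU): [W F]
  15. access F: HIT. Cache (LRU->MRU): [W F]
  16. access K: MISS, evict W. Cache (LRU->MRU): [F K]
Total: 12 hits, 4 misses, 2 evictions

Answer: F K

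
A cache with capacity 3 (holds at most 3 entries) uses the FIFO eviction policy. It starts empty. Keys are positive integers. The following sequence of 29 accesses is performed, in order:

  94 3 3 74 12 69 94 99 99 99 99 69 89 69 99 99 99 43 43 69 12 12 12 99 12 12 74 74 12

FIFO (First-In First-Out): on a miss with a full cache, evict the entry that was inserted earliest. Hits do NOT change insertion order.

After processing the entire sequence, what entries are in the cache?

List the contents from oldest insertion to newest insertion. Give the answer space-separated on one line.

FIFO simulation (capacity=3):
  1. access 94: MISS. Cache (old->new): [94]
  2. access 3: MISS. Cache (old->new): [94 3]
  3. access 3: HIT. Cache (old->new): [94 3]
  4. access 74: MISS. Cache (old->new): [94 3 74]
  5. access 12: MISS, evict 94. Cache (old->new): [3 74 12]
  6. access 69: MISS, evict 3. Cache (old->new): [74 12 69]
  7. access 94: MISS, evict 74. Cache (old->new): [12 69 94]
  8. access 99: MISS, evict 12. Cache (old->new): [69 94 99]
  9. access 99: HIT. Cache (old->new): [69 94 99]
  10. access 99: HIT. Cache (old->new): [69 94 99]
  11. access 99: HIT. Cache (old->new): [69 94 99]
  12. access 69: HIT. Cache (old->new): [69 94 99]
  13. access 89: MISS, evict 69. Cache (old->new): [94 99 89]
  14. access 69: MISS, evict 94. Cache (old->new): [99 89 69]
  15. access 99: HIT. Cache (old->new): [99 89 69]
  16. access 99: HIT. Cache (old->new): [99 89 69]
  17. access 99: HIT. Cache (old->new): [99 89 69]
  18. access 43: MISS, evict 99. Cache (old->new): [89 69 43]
  19. access 43: HIT. Cache (old->new): [89 69 43]
  20. access 69: HIT. Cache (old->new): [89 69 43]
  21. access 12: MISS, evict 89. Cache (old->new): [69 43 12]
  22. access 12: HIT. Cache (old->new): [69 43 12]
  23. access 12: HIT. Cache (old->new): [69 43 12]
  24. access 99: MISS, evict 69. Cache (old->new): [43 12 99]
  25. access 12: HIT. Cache (old->new): [43 12 99]
  26. access 12: HIT. Cache (old->new): [43 12 99]
  27. access 74: MISS, evict 43. Cache (old->new): [12 99 74]
  28. access 74: HIT. Cache (old->new): [12 99 74]
  29. access 12: HIT. Cache (old->new): [12 99 74]
Total: 16 hits, 13 misses, 10 evictions

Answer: 12 99 74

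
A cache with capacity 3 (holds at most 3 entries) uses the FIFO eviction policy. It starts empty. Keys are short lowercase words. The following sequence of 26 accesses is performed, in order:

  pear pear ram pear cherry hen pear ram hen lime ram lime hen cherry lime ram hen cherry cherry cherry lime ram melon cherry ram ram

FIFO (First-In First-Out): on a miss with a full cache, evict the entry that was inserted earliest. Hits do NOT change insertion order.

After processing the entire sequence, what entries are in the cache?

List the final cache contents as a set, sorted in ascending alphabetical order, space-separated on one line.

FIFO simulation (capacity=3):
  1. access pear: MISS. Cache (old->new): [pear]
  2. access pear: HIT. Cache (old->new): [pear]
  3. access ram: MISS. Cache (old->new): [pear ram]
  4. access pear: HIT. Cache (old->new): [pear ram]
  5. access cherry: MISS. Cache (old->new): [pear ram cherry]
  6. access hen: MISS, evict pear. Cache (old->new): [ram cherry hen]
  7. access pear: MISS, evict ram. Cache (old->new): [cherry hen pear]
  8. access ram: MISS, evict cherry. Cache (old->new): [hen pear ram]
  9. access hen: HIT. Cache (old->new): [hen pear ram]
  10. access lime: MISS, evict hen. Cache (old->new): [pear ram lime]
  11. access ram: HIT. Cache (old->new): [pear ram lime]
  12. access lime: HIT. Cache (old->new): [pear ram lime]
  13. access hen: MISS, evict pear. Cache (old->new): [ram lime hen]
  14. access cherry: MISS, evict ram. Cache (old->new): [lime hen cherry]
  15. access lime: HIT. Cache (old->new): [lime hen cherry]
  16. access ram: MISS, evict lime. Cache (old->new): [hen cherry ram]
  17. access hen: HIT. Cache (old->new): [hen cherry ram]
  18. access cherry: HIT. Cache (old->new): [hen cherry ram]
  19. access cherry: HIT. Cache (old->new): [hen cherry ram]
  20. access cherry: HIT. Cache (old->new): [hen cherry ram]
  21. access lime: MISS, evict hen. Cache (old->new): [cherry ram lime]
  22. access ram: HIT. Cache (old->new): [cherry ram lime]
  23. access melon: MISS, evict cherry. Cache (old->new): [ram lime melon]
  24. access cherry: MISS, evict ram. Cache (old->new): [lime melon cherry]
  25. access ram: MISS, evict lime. Cache (old->new): [melon cherry ram]
  26. access ram: HIT. Cache (old->new): [melon cherry ram]
Total: 12 hits, 14 misses, 11 evictions

Answer: cherry melon ram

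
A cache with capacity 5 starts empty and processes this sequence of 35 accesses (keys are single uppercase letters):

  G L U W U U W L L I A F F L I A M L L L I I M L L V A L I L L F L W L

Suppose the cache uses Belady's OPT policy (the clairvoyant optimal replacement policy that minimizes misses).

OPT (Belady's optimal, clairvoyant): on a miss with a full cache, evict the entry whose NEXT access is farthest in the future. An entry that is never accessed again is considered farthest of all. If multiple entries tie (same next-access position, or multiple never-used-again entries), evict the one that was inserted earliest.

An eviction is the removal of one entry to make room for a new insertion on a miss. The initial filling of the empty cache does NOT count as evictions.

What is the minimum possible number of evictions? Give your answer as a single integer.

OPT (Belady) simulation (capacity=5):
  1. access G: MISS. Cache: [G]
  2. access L: MISS. Cache: [G L]
  3. access U: MISS. Cache: [G L U]
  4. access W: MISS. Cache: [G L U W]
  5. access U: HIT. Next use of U: step 6. Cache: [G L U W]
  6. access U: HIT. Next use of U: never. Cache: [G L U W]
  7. access W: HIT. Next use of W: step 34. Cache: [G L U W]
  8. access L: HIT. Next use of L: step 9. Cache: [G L U W]
  9. access L: HIT. Next use of L: step 14. Cache: [G L U W]
  10. access I: MISS. Cache: [G L U W I]
  11. access A: MISS, evict G (next use: never). Cache: [L U W I A]
  12. access F: MISS, evict U (next use: never). Cache: [L W I A F]
  13. access F: HIT. Next use of F: step 32. Cache: [L W I A F]
  14. access L: HIT. Next use of L: step 18. Cache: [L W I A F]
  15. access I: HIT. Next use of I: step 21. Cache: [L W I A F]
  16. access A: HIT. Next use of A: step 27. Cache: [L W I A F]
  17. access M: MISS, evict W (next use: step 34). Cache: [L I A F M]
  18. access L: HIT. Next use of L: step 19. Cache: [L I A F M]
  19. access L: HIT. Next use of L: step 20. Cache: [L I A F M]
  20. access L: HIT. Next use of L: step 24. Cache: [L I A F M]
  21. access I: HIT. Next use of I: step 22. Cache: [L I A F M]
  22. access I: HIT. Next use of I: step 29. Cache: [L I A F M]
  23. access M: HIT. Next use of M: never. Cache: [L I A F M]
  24. access L: HIT. Next use of L: step 25. Cache: [L I A F M]
  25. access L: HIT. Next use of L: step 28. Cache: [L I A F M]
  26. access V: MISS, evict M (next use: never). Cache: [L I A F V]
  27. access A: HIT. Next use of A: never. Cache: [L I A F V]
  28. access L: HIT. Next use of L: step 30. Cache: [L I A F V]
  29. access I: HIT. Next use of I: never. Cache: [L I A F V]
  30. access L: HIT. Next use of L: step 31. Cache: [L I A F V]
  31. access L: HIT. Next use of L: step 33. Cache: [L I A F V]
  32. access F: HIT. Next use of F: never. Cache: [L I A F V]
  33. access L: HIT. Next use of L: step 35. Cache: [L I A F V]
  34. access W: MISS, evict I (next use: never). Cache: [L A F V W]
  35. access L: HIT. Next use of L: never. Cache: [L A F V W]
Total: 25 hits, 10 misses, 5 evictions

Answer: 5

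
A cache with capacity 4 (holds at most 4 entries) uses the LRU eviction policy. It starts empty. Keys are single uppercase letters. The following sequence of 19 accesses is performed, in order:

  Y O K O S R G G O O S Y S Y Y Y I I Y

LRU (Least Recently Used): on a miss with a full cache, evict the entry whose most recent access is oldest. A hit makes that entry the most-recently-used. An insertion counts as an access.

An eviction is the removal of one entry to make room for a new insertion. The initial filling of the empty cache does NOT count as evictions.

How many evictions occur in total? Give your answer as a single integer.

LRU simulation (capacity=4):
  1. access Y: MISS. Cache (LRU->MRU): [Y]
  2. access O: MISS. Cache (LRU->MRU): [Y O]
  3. access K: MISS. Cache (LRU->MRU): [Y O K]
  4. access O: HIT. Cache (LRU->MRU): [Y K O]
  5. access S: MISS. Cache (LRU->MRU): [Y K O S]
  6. access R: MISS, evict Y. Cache (LRU->MRU): [K O S R]
  7. access G: MISS, evict K. Cache (LRU->MRU): [O S R G]
  8. access G: HIT. Cache (LRU->MRU): [O S R G]
  9. access O: HIT. Cache (LRU->MRU): [S R G O]
  10. access O: HIT. Cache (LRU->MRU): [S R G O]
  11. access S: HIT. Cache (LRU->MRU): [R G O S]
  12. access Y: MISS, evict R. Cache (LRU->MRU): [G O S Y]
  13. access S: HIT. Cache (LRU->MRU): [G O Y S]
  14. access Y: HIT. Cache (LRU->MRU): [G O S Y]
  15. access Y: HIT. Cache (LRU->MRU): [G O S Y]
  16. access Y: HIT. Cache (LRU->MRU): [G O S Y]
  17. access I: MISS, evict G. Cache (LRU->MRU): [O S Y I]
  18. access I: HIT. Cache (LRU->MRU): [O S Y I]
  19. access Y: HIT. Cache (LRU->MRU): [O S I Y]
Total: 11 hits, 8 misses, 4 evictions

Answer: 4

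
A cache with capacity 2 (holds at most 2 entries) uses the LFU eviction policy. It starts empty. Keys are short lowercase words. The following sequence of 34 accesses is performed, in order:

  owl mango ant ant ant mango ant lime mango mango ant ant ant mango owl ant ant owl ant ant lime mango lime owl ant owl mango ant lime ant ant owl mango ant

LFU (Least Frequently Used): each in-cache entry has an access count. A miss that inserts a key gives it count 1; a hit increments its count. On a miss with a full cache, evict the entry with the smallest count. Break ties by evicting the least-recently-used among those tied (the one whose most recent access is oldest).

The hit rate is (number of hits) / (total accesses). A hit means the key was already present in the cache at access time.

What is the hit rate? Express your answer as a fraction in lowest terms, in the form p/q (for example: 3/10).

LFU simulation (capacity=2):
  1. access owl: MISS. Cache: [owl(c=1)]
  2. access mango: MISS. Cache: [owl(c=1) mango(c=1)]
  3. access ant: MISS, evict owl(c=1). Cache: [mango(c=1) ant(c=1)]
  4. access ant: HIT, count now 2. Cache: [mango(c=1) ant(c=2)]
  5. access ant: HIT, count now 3. Cache: [mango(c=1) ant(c=3)]
  6. access mango: HIT, count now 2. Cache: [mango(c=2) ant(c=3)]
  7. access ant: HIT, count now 4. Cache: [mango(c=2) ant(c=4)]
  8. access lime: MISS, evict mango(c=2). Cache: [lime(c=1) ant(c=4)]
  9. access mango: MISS, evict lime(c=1). Cache: [mango(c=1) ant(c=4)]
  10. access mango: HIT, count now 2. Cache: [mango(c=2) ant(c=4)]
  11. access ant: HIT, count now 5. Cache: [mango(c=2) ant(c=5)]
  12. access ant: HIT, count now 6. Cache: [mango(c=2) ant(c=6)]
  13. access ant: HIT, count now 7. Cache: [mango(c=2) ant(c=7)]
  14. access mango: HIT, count now 3. Cache: [mango(c=3) ant(c=7)]
  15. access owl: MISS, evict mango(c=3). Cache: [owl(c=1) ant(c=7)]
  16. access ant: HIT, count now 8. Cache: [owl(c=1) ant(c=8)]
  17. access ant: HIT, count now 9. Cache: [owl(c=1) ant(c=9)]
  18. access owl: HIT, count now 2. Cache: [owl(c=2) ant(c=9)]
  19. access ant: HIT, count now 10. Cache: [owl(c=2) ant(c=10)]
  20. access ant: HIT, count now 11. Cache: [owl(c=2) ant(c=11)]
  21. access lime: MISS, evict owl(c=2). Cache: [lime(c=1) ant(c=11)]
  22. access mango: MISS, evict lime(c=1). Cache: [mango(c=1) ant(c=11)]
  23. access lime: MISS, evict mango(c=1). Cache: [lime(c=1) ant(c=11)]
  24. access owl: MISS, evict lime(c=1). Cache: [owl(c=1) ant(c=11)]
  25. access ant: HIT, count now 12. Cache: [owl(c=1) ant(c=12)]
  26. access owl: HIT, count now 2. Cache: [owl(c=2) ant(c=12)]
  27. access mango: MISS, evict owl(c=2). Cache: [mango(c=1) ant(c=12)]
  28. access ant: HIT, count now 13. Cache: [mango(c=1) ant(c=13)]
  29. access lime: MISS, evict mango(c=1). Cache: [lime(c=1) ant(c=13)]
  30. access ant: HIT, count now 14. Cache: [lime(c=1) ant(c=14)]
  31. access ant: HIT, count now 15. Cache: [lime(c=1) ant(c=15)]
  32. access owl: MISS, evict lime(c=1). Cache: [owl(c=1) ant(c=15)]
  33. access mango: MISS, evict owl(c=1). Cache: [mango(c=1) ant(c=15)]
  34. access ant: HIT, count now 16. Cache: [mango(c=1) ant(c=16)]
Total: 20 hits, 14 misses, 12 evictions

Hit rate = 20/34 = 10/17

Answer: 10/17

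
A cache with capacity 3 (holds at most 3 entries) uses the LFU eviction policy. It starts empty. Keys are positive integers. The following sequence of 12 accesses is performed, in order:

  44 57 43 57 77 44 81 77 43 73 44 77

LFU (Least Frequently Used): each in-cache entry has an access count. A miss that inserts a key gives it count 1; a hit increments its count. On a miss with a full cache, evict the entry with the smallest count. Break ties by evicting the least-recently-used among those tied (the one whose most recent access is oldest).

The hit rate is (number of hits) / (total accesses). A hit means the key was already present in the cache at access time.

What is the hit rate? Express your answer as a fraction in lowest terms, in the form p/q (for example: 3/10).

Answer: 1/12

Derivation:
LFU simulation (capacity=3):
  1. access 44: MISS. Cache: [44(c=1)]
  2. access 57: MISS. Cache: [44(c=1) 57(c=1)]
  3. access 43: MISS. Cache: [44(c=1) 57(c=1) 43(c=1)]
  4. access 57: HIT, count now 2. Cache: [44(c=1) 43(c=1) 57(c=2)]
  5. access 77: MISS, evict 44(c=1). Cache: [43(c=1) 77(c=1) 57(c=2)]
  6. access 44: MISS, evict 43(c=1). Cache: [77(c=1) 44(c=1) 57(c=2)]
  7. access 81: MISS, evict 77(c=1). Cache: [44(c=1) 81(c=1) 57(c=2)]
  8. access 77: MISS, evict 44(c=1). Cache: [81(c=1) 77(c=1) 57(c=2)]
  9. access 43: MISS, evict 81(c=1). Cache: [77(c=1) 43(c=1) 57(c=2)]
  10. access 73: MISS, evict 77(c=1). Cache: [43(c=1) 73(c=1) 57(c=2)]
  11. access 44: MISS, evict 43(c=1). Cache: [73(c=1) 44(c=1) 57(c=2)]
  12. access 77: MISS, evict 73(c=1). Cache: [44(c=1) 77(c=1) 57(c=2)]
Total: 1 hits, 11 misses, 8 evictions

Hit rate = 1/12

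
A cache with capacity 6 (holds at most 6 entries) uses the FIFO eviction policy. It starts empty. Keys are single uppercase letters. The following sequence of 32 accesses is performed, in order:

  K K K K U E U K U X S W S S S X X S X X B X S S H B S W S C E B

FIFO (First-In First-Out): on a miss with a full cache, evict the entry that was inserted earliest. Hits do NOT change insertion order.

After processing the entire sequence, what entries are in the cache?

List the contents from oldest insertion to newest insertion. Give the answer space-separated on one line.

FIFO simulation (capacity=6):
  1. access K: MISS. Cache (old->new): [K]
  2. access K: HIT. Cache (old->new): [K]
  3. access K: HIT. Cache (old->new): [K]
  4. access K: HIT. Cache (old->new): [K]
  5. access U: MISS. Cache (old->new): [K U]
  6. access E: MISS. Cache (old->new): [K U E]
  7. access U: HIT. Cache (old->new): [K U E]
  8. access K: HIT. Cache (old->new): [K U E]
  9. access U: HIT. Cache (old->new): [K U E]
  10. access X: MISS. Cache (old->new): [K U E X]
  11. access S: MISS. Cache (old->new): [K U E X S]
  12. access W: MISS. Cache (old->new): [K U E X S W]
  13. access S: HIT. Cache (old->new): [K U E X S W]
  14. access S: HIT. Cache (old->new): [K U E X S W]
  15. access S: HIT. Cache (old->new): [K U E X S W]
  16. access X: HIT. Cache (old->new): [K U E X S W]
  17. access X: HIT. Cache (old->new): [K U E X S W]
  18. access S: HIT. Cache (old->new): [K U E X S W]
  19. access X: HIT. Cache (old->new): [K U E X S W]
  20. access X: HIT. Cache (old->new): [K U E X S W]
  21. access B: MISS, evict K. Cache (old->new): [U E X S W B]
  22. access X: HIT. Cache (old->new): [U E X S W B]
  23. access S: HIT. Cache (old->new): [U E X S W B]
  24. access S: HIT. Cache (old->new): [U E X S W B]
  25. access H: MISS, evict U. Cache (old->new): [E X S W B H]
  26. access B: HIT. Cache (old->new): [E X S W B H]
  27. access S: HIT. Cache (old->new): [E X S W B H]
  28. access W: HIT. Cache (old->new): [E X S W B H]
  29. access S: HIT. Cache (old->new): [E X S W B H]
  30. access C: MISS, evict E. Cache (old->new): [X S W B H C]
  31. access E: MISS, evict X. Cache (old->new): [S W B H C E]
  32. access B: HIT. Cache (old->new): [S W B H C E]
Total: 22 hits, 10 misses, 4 evictions

Answer: S W B H C E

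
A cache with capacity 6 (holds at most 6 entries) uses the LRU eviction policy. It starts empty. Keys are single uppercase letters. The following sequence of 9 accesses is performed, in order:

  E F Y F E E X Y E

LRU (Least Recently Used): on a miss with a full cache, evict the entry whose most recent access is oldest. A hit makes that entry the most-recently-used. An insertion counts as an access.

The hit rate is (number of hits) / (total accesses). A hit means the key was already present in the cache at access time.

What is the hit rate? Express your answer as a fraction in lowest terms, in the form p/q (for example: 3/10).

Answer: 5/9

Derivation:
LRU simulation (capacity=6):
  1. access E: MISS. Cache (LRU->MRU): [E]
  2. access F: MISS. Cache (LRU->MRU): [E F]
  3. access Y: MISS. Cache (LRU->MRU): [E F Y]
  4. access F: HIT. Cache (LRU->MRU): [E Y F]
  5. access E: HIT. Cache (LRU->MRU): [Y F E]
  6. access E: HIT. Cache (LRU->MRU): [Y F E]
  7. access X: MISS. Cache (LRU->MRU): [Y F E X]
  8. access Y: HIT. Cache (LRU->MRU): [F E X Y]
  9. access E: HIT. Cache (LRU->MRU): [F X Y E]
Total: 5 hits, 4 misses, 0 evictions

Hit rate = 5/9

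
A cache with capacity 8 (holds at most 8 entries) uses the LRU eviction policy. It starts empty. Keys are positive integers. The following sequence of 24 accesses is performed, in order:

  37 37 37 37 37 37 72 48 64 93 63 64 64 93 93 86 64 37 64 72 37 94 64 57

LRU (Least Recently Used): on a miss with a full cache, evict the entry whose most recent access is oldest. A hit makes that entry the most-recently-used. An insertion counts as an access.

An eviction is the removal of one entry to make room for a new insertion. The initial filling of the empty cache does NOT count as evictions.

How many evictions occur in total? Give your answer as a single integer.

Answer: 1

Derivation:
LRU simulation (capacity=8):
  1. access 37: MISS. Cache (LRU->MRU): [37]
  2. access 37: HIT. Cache (LRU->MRU): [37]
  3. access 37: HIT. Cache (LRU->MRU): [37]
  4. access 37: HIT. Cache (LRU->MRU): [37]
  5. access 37: HIT. Cache (LRU->MRU): [37]
  6. access 37: HIT. Cache (LRU->MRU): [37]
  7. access 72: MISS. Cache (LRU->MRU): [37 72]
  8. access 48: MISS. Cache (LRU->MRU): [37 72 48]
  9. access 64: MISS. Cache (LRU->MRU): [37 72 48 64]
  10. access 93: MISS. Cache (LRU->MRU): [37 72 48 64 93]
  11. access 63: MISS. Cache (LRU->MRU): [37 72 48 64 93 63]
  12. access 64: HIT. Cache (LRU->MRU): [37 72 48 93 63 64]
  13. access 64: HIT. Cache (LRU->MRU): [37 72 48 93 63 64]
  14. access 93: HIT. Cache (LRU->MRU): [37 72 48 63 64 93]
  15. access 93: HIT. Cache (LRU->MRU): [37 72 48 63 64 93]
  16. access 86: MISS. Cache (LRU->MRU): [37 72 48 63 64 93 86]
  17. access 64: HIT. Cache (LRU->MRU): [37 72 48 63 93 86 64]
  18. access 37: HIT. Cache (LRU->MRU): [72 48 63 93 86 64 37]
  19. access 64: HIT. Cache (LRU->MRU): [72 48 63 93 86 37 64]
  20. access 72: HIT. Cache (LRU->MRU): [48 63 93 86 37 64 72]
  21. access 37: HIT. Cache (LRU->MRU): [48 63 93 86 64 72 37]
  22. access 94: MISS. Cache (LRU->MRU): [48 63 93 86 64 72 37 94]
  23. access 64: HIT. Cache (LRU->MRU): [48 63 93 86 72 37 94 64]
  24. access 57: MISS, evict 48. Cache (LRU->MRU): [63 93 86 72 37 94 64 57]
Total: 15 hits, 9 misses, 1 evictions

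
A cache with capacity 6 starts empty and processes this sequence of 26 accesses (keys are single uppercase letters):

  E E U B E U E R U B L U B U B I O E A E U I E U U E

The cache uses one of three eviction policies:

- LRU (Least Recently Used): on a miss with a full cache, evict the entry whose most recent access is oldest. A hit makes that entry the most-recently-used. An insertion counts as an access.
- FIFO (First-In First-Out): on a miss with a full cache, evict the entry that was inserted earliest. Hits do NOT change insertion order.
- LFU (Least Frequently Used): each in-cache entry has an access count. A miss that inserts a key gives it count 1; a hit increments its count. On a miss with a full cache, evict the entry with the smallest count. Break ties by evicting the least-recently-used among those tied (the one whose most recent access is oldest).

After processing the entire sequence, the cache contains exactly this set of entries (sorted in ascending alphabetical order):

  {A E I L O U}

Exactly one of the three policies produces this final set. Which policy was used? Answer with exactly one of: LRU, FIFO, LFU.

Simulating under each policy and comparing final sets:
  LRU: final set = {A B E I O U} -> differs
  FIFO: final set = {A E I L O U} -> MATCHES target
  LFU: final set = {A B E I O U} -> differs
Only FIFO produces the target set.

Answer: FIFO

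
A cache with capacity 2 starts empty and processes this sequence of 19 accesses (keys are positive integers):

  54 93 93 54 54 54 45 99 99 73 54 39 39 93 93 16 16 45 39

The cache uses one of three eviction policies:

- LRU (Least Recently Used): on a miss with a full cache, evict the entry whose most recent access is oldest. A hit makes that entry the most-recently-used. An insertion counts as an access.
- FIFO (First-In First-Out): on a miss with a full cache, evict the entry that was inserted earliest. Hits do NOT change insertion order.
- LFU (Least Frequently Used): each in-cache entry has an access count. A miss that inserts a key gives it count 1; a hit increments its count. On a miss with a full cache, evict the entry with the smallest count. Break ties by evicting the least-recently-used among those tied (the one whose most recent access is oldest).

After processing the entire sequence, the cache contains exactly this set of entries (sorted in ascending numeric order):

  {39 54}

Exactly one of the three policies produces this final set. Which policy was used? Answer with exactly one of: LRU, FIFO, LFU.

Answer: LFU

Derivation:
Simulating under each policy and comparing final sets:
  LRU: final set = {39 45} -> differs
  FIFO: final set = {39 45} -> differs
  LFU: final set = {39 54} -> MATCHES target
Only LFU produces the target set.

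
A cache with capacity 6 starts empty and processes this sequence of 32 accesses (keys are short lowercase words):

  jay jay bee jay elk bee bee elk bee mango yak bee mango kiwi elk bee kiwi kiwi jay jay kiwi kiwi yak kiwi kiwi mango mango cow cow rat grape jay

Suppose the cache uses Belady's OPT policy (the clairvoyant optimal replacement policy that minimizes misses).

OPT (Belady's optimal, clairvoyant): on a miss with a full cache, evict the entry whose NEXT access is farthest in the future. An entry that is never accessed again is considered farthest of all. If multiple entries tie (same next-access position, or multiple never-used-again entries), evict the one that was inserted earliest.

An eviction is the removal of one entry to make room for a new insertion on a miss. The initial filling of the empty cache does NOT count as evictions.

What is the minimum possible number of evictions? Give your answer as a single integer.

OPT (Belady) simulation (capacity=6):
  1. access jay: MISS. Cache: [jay]
  2. access jay: HIT. Next use of jay: step 4. Cache: [jay]
  3. access bee: MISS. Cache: [jay bee]
  4. access jay: HIT. Next use of jay: step 19. Cache: [jay bee]
  5. access elk: MISS. Cache: [jay bee elk]
  6. access bee: HIT. Next use of bee: step 7. Cache: [jay bee elk]
  7. access bee: HIT. Next use of bee: step 9. Cache: [jay bee elk]
  8. access elk: HIT. Next use of elk: step 15. Cache: [jay bee elk]
  9. access bee: HIT. Next use of bee: step 12. Cache: [jay bee elk]
  10. access mango: MISS. Cache: [jay bee elk mango]
  11. access yak: MISS. Cache: [jay bee elk mango yak]
  12. access bee: HIT. Next use of bee: step 16. Cache: [jay bee elk mango yak]
  13. access mango: HIT. Next use of mango: step 26. Cache: [jay bee elk mango yak]
  14. access kiwi: MISS. Cache: [jay bee elk mango yak kiwi]
  15. access elk: HIT. Next use of elk: never. Cache: [jay bee elk mango yak kiwi]
  16. access bee: HIT. Next use of bee: never. Cache: [jay bee elk mango yak kiwi]
  17. access kiwi: HIT. Next use of kiwi: step 18. Cache: [jay bee elk mango yak kiwi]
  18. access kiwi: HIT. Next use of kiwi: step 21. Cache: [jay bee elk mango yak kiwi]
  19. access jay: HIT. Next use of jay: step 20. Cache: [jay bee elk mango yak kiwi]
  20. access jay: HIT. Next use of jay: step 32. Cache: [jay bee elk mango yak kiwi]
  21. access kiwi: HIT. Next use of kiwi: step 22. Cache: [jay bee elk mango yak kiwi]
  22. access kiwi: HIT. Next use of kiwi: step 24. Cache: [jay bee elk mango yak kiwi]
  23. access yak: HIT. Next use of yak: never. Cache: [jay bee elk mango yak kiwi]
  24. access kiwi: HIT. Next use of kiwi: step 25. Cache: [jay bee elk mango yak kiwi]
  25. access kiwi: HIT. Next use of kiwi: never. Cache: [jay bee elk mango yak kiwi]
  26. access mango: HIT. Next use of mango: step 27. Cache: [jay bee elk mango yak kiwi]
  27. access mango: HIT. Next use of mango: never. Cache: [jay bee elk mango yak kiwi]
  28. access cow: MISS, evict bee (next use: never). Cache: [jay elk mango yak kiwi cow]
  29. access cow: HIT. Next use of cow: never. Cache: [jay elk mango yak kiwi cow]
  30. access rat: MISS, evict elk (next use: never). Cache: [jay mango yak kiwi cow rat]
  31. access grape: MISS, evict mango (next use: never). Cache: [jay yak kiwi cow rat grape]
  32. access jay: HIT. Next use of jay: never. Cache: [jay yak kiwi cow rat grape]
Total: 23 hits, 9 misses, 3 evictions

Answer: 3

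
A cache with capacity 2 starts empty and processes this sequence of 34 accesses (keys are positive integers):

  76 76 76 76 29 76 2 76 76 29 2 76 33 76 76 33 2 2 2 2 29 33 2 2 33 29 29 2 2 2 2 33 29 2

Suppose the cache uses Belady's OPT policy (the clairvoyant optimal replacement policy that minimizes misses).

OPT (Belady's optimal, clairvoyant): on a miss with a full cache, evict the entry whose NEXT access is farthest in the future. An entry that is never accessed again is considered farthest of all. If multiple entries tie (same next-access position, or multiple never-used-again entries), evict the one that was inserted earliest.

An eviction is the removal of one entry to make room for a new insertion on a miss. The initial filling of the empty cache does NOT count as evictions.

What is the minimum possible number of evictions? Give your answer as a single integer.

Answer: 10

Derivation:
OPT (Belady) simulation (capacity=2):
  1. access 76: MISS. Cache: [76]
  2. access 76: HIT. Next use of 76: step 3. Cache: [76]
  3. access 76: HIT. Next use of 76: step 4. Cache: [76]
  4. access 76: HIT. Next use of 76: step 6. Cache: [76]
  5. access 29: MISS. Cache: [76 29]
  6. access 76: HIT. Next use of 76: step 8. Cache: [76 29]
  7. access 2: MISS, evict 29 (next use: step 10). Cache: [76 2]
  8. access 76: HIT. Next use of 76: step 9. Cache: [76 2]
  9. access 76: HIT. Next use of 76: step 12. Cache: [76 2]
  10. access 29: MISS, evict 76 (next use: step 12). Cache: [2 29]
  11. access 2: HIT. Next use of 2: step 17. Cache: [2 29]
  12. access 76: MISS, evict 29 (next use: step 21). Cache: [2 76]
  13. access 33: MISS, evict 2 (next use: step 17). Cache: [76 33]
  14. access 76: HIT. Next use of 76: step 15. Cache: [76 33]
  15. access 76: HIT. Next use of 76: never. Cache: [76 33]
  16. access 33: HIT. Next use of 33: step 22. Cache: [76 33]
  17. access 2: MISS, evict 76 (next use: never). Cache: [33 2]
  18. access 2: HIT. Next use of 2: step 19. Cache: [33 2]
  19. access 2: HIT. Next use of 2: step 20. Cache: [33 2]
  20. access 2: HIT. Next use of 2: step 23. Cache: [33 2]
  21. access 29: MISS, evict 2 (next use: step 23). Cache: [33 29]
  22. access 33: HIT. Next use of 33: step 25. Cache: [33 29]
  23. access 2: MISS, evict 29 (next use: step 26). Cache: [33 2]
  24. access 2: HIT. Next use of 2: step 28. Cache: [33 2]
  25. access 33: HIT. Next use of 33: step 32. Cache: [33 2]
  26. access 29: MISS, evict 33 (next use: step 32). Cache: [2 29]
  27. access 29: HIT. Next use of 29: step 33. Cache: [2 29]
  28. access 2: HIT. Next use of 2: step 29. Cache: [2 29]
  29. access 2: HIT. Next use of 2: step 30. Cache: [2 29]
  30. access 2: HIT. Next use of 2: step 31. Cache: [2 29]
  31. access 2: HIT. Next use of 2: step 34. Cache: [2 29]
  32. access 33: MISS, evict 2 (next use: step 34). Cache: [29 33]
  33. access 29: HIT. Next use of 29: never. Cache: [29 33]
  34. access 2: MISS, evict 29 (next use: never). Cache: [33 2]
Total: 22 hits, 12 misses, 10 evictions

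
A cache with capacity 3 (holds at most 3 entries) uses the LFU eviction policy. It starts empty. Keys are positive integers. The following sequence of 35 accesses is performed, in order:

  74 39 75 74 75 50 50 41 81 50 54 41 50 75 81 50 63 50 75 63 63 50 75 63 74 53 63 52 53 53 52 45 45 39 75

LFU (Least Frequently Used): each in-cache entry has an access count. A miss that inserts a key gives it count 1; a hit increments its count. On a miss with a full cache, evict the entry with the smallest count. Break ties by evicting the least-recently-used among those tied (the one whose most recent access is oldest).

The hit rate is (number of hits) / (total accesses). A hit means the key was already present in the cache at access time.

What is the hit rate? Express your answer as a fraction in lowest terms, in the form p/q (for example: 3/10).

LFU simulation (capacity=3):
  1. access 74: MISS. Cache: [74(c=1)]
  2. access 39: MISS. Cache: [74(c=1) 39(c=1)]
  3. access 75: MISS. Cache: [74(c=1) 39(c=1) 75(c=1)]
  4. access 74: HIT, count now 2. Cache: [39(c=1) 75(c=1) 74(c=2)]
  5. access 75: HIT, count now 2. Cache: [39(c=1) 74(c=2) 75(c=2)]
  6. access 50: MISS, evict 39(c=1). Cache: [50(c=1) 74(c=2) 75(c=2)]
  7. access 50: HIT, count now 2. Cache: [74(c=2) 75(c=2) 50(c=2)]
  8. access 41: MISS, evict 74(c=2). Cache: [41(c=1) 75(c=2) 50(c=2)]
  9. access 81: MISS, evict 41(c=1). Cache: [81(c=1) 75(c=2) 50(c=2)]
  10. access 50: HIT, count now 3. Cache: [81(c=1) 75(c=2) 50(c=3)]
  11. access 54: MISS, evict 81(c=1). Cache: [54(c=1) 75(c=2) 50(c=3)]
  12. access 41: MISS, evict 54(c=1). Cache: [41(c=1) 75(c=2) 50(c=3)]
  13. access 50: HIT, count now 4. Cache: [41(c=1) 75(c=2) 50(c=4)]
  14. access 75: HIT, count now 3. Cache: [41(c=1) 75(c=3) 50(c=4)]
  15. access 81: MISS, evict 41(c=1). Cache: [81(c=1) 75(c=3) 50(c=4)]
  16. access 50: HIT, count now 5. Cache: [81(c=1) 75(c=3) 50(c=5)]
  17. access 63: MISS, evict 81(c=1). Cache: [63(c=1) 75(c=3) 50(c=5)]
  18. access 50: HIT, count now 6. Cache: [63(c=1) 75(c=3) 50(c=6)]
  19. access 75: HIT, count now 4. Cache: [63(c=1) 75(c=4) 50(c=6)]
  20. access 63: HIT, count now 2. Cache: [63(c=2) 75(c=4) 50(c=6)]
  21. access 63: HIT, count now 3. Cache: [63(c=3) 75(c=4) 50(c=6)]
  22. access 50: HIT, count now 7. Cache: [63(c=3) 75(c=4) 50(c=7)]
  23. access 75: HIT, count now 5. Cache: [63(c=3) 75(c=5) 50(c=7)]
  24. access 63: HIT, count now 4. Cache: [63(c=4) 75(c=5) 50(c=7)]
  25. access 74: MISS, evict 63(c=4). Cache: [74(c=1) 75(c=5) 50(c=7)]
  26. access 53: MISS, evict 74(c=1). Cache: [53(c=1) 75(c=5) 50(c=7)]
  27. access 63: MISS, evict 53(c=1). Cache: [63(c=1) 75(c=5) 50(c=7)]
  28. access 52: MISS, evict 63(c=1). Cache: [52(c=1) 75(c=5) 50(c=7)]
  29. access 53: MISS, evict 52(c=1). Cache: [53(c=1) 75(c=5) 50(c=7)]
  30. access 53: HIT, count now 2. Cache: [53(c=2) 75(c=5) 50(c=7)]
  31. access 52: MISS, evict 53(c=2). Cache: [52(c=1) 75(c=5) 50(c=7)]
  32. access 45: MISS, evict 52(c=1). Cache: [45(c=1) 75(c=5) 50(c=7)]
  33. access 45: HIT, count now 2. Cache: [45(c=2) 75(c=5) 50(c=7)]
  34. access 39: MISS, evict 45(c=2). Cache: [39(c=1) 75(c=5) 50(c=7)]
  35. access 75: HIT, count now 6. Cache: [39(c=1) 75(c=6) 50(c=7)]
Total: 17 hits, 18 misses, 15 evictions

Hit rate = 17/35

Answer: 17/35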